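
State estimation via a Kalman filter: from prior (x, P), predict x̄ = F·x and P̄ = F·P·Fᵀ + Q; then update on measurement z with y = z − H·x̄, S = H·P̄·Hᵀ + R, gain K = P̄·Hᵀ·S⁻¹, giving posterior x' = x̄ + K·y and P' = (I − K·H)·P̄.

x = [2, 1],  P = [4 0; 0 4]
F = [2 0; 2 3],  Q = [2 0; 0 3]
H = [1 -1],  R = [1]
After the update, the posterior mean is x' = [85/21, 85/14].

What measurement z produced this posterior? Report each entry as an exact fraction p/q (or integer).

x̄ = F·x = [4, 7]
P̄ = F·P·Fᵀ + Q = [18 16; 16 55]
S = H·P̄·Hᵀ + R = [42]
K = P̄·Hᵀ·S⁻¹ = [1/21; -13/14]
x' − x̄ = [1/21, -13/14] = K·y
y = (KᵀK)⁻¹·Kᵀ·(x' − x̄) = [1]
z = y + H·x̄ = [1] + [-3] = [-2]

z = [-2]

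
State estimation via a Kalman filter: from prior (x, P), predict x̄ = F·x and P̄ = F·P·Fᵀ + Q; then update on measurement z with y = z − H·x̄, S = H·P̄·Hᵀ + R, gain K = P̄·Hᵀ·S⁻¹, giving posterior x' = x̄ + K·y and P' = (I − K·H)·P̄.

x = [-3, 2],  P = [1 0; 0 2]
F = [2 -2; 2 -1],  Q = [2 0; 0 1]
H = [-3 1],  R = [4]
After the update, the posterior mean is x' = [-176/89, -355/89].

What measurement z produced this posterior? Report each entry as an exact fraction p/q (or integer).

z = [1]

x̄ = F·x = [-10, -8]
P̄ = F·P·Fᵀ + Q = [14 8; 8 7]
S = H·P̄·Hᵀ + R = [89]
K = P̄·Hᵀ·S⁻¹ = [-34/89; -17/89]
x' − x̄ = [714/89, 357/89] = K·y
y = (KᵀK)⁻¹·Kᵀ·(x' − x̄) = [-21]
z = y + H·x̄ = [-21] + [22] = [1]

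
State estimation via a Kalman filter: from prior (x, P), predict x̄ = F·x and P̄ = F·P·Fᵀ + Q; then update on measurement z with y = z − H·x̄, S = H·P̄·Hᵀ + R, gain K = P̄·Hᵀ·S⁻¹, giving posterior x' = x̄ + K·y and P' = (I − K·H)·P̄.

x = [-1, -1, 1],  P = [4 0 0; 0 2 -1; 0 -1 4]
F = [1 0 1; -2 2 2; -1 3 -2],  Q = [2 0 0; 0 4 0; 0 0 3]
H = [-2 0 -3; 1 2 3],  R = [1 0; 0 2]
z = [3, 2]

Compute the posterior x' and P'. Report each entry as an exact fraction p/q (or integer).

x' = [-37629/54986, 59625/27493, -30357/54986]
P' = [400087/54986 97931/27493 -266625/54986; 97931/27493 68118/27493 -69737/27493; -266625/54986 -69737/27493 183731/54986]

x̄ = F·x = [0, 2, -4]
P̄ = F·P·Fᵀ + Q = [10 -2 -15; -2 36 2; -15 2 53]
y = z − H·x̄ = [-9, 10]
S = H·P̄·Hᵀ + R = [338 -366; -366 559]
K = P̄·Hᵀ·S⁻¹ = [-299/54986 -2016/27493; 13349/27493 12478/27493; -17943/54986 1405/27493]
x' = x̄ + K·y = [-37629/54986, 59625/27493, -30357/54986]
P' = (I − K·H)·P̄ = [400087/54986 97931/27493 -266625/54986; 97931/27493 68118/27493 -69737/27493; -266625/54986 -69737/27493 183731/54986]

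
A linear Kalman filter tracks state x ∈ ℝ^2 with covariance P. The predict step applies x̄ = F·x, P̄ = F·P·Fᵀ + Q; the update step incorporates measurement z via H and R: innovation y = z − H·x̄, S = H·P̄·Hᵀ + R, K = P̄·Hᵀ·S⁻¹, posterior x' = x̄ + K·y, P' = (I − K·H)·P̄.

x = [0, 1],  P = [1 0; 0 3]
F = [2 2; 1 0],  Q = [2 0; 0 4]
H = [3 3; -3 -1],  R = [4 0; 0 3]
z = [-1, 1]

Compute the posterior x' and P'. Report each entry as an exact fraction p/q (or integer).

x̄ = F·x = [2, 0]
P̄ = F·P·Fᵀ + Q = [18 2; 2 5]
y = z − H·x̄ = [-7, 7]
S = H·P̄·Hᵀ + R = [247 -201; -201 182]
K = P̄·Hᵀ·S⁻¹ = [-336/4553 -1772/4553; 1611/4553 1504/4553]
x' = x̄ + K·y = [-946/4553, -749/4553]
P' = (I − K·H)·P̄ = [2882/4553 -3330/4553; -3330/4553 5478/4553]

x' = [-946/4553, -749/4553]
P' = [2882/4553 -3330/4553; -3330/4553 5478/4553]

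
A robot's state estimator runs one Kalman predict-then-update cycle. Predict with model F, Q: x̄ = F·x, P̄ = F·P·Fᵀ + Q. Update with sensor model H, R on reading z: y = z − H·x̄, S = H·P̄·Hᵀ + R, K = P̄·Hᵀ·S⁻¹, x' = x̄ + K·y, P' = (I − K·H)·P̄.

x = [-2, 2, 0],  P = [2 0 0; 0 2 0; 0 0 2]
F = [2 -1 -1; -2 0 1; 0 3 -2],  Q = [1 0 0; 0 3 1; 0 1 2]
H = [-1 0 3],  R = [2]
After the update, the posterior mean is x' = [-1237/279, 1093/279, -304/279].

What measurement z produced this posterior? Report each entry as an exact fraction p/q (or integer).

z = [1]

x̄ = F·x = [-6, 4, 6]
P̄ = F·P·Fᵀ + Q = [13 -10 -2; -10 13 -3; -2 -3 28]
S = H·P̄·Hᵀ + R = [279]
K = P̄·Hᵀ·S⁻¹ = [-19/279; 1/279; 86/279]
x' − x̄ = [437/279, -23/279, -1978/279] = K·y
y = (KᵀK)⁻¹·Kᵀ·(x' − x̄) = [-23]
z = y + H·x̄ = [-23] + [24] = [1]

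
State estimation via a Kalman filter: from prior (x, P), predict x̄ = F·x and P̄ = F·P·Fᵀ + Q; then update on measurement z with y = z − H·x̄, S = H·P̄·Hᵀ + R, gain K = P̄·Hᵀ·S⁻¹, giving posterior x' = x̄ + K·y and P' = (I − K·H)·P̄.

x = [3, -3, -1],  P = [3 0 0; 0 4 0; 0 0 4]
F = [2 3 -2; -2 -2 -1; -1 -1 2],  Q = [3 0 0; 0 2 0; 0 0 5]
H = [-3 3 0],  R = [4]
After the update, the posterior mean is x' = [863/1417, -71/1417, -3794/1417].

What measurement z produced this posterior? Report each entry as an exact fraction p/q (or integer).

x̄ = F·x = [-1, 1, -2]
P̄ = F·P·Fᵀ + Q = [67 -28 -34; -28 34 6; -34 6 28]
S = H·P̄·Hᵀ + R = [1417]
K = P̄·Hᵀ·S⁻¹ = [-285/1417; 186/1417; 120/1417]
x' − x̄ = [2280/1417, -1488/1417, -960/1417] = K·y
y = (KᵀK)⁻¹·Kᵀ·(x' − x̄) = [-8]
z = y + H·x̄ = [-8] + [6] = [-2]

z = [-2]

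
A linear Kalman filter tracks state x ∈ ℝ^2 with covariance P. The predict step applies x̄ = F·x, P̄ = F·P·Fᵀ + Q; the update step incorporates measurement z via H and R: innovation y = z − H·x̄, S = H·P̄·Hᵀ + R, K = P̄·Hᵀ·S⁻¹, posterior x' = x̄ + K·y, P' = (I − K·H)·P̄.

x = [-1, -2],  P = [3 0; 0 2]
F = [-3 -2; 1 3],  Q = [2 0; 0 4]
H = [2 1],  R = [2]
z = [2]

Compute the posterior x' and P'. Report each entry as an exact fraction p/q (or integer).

x̄ = F·x = [7, -7]
P̄ = F·P·Fᵀ + Q = [37 -21; -21 25]
y = z − H·x̄ = [-5]
S = H·P̄·Hᵀ + R = [91]
K = P̄·Hᵀ·S⁻¹ = [53/91; -17/91]
x' = x̄ + K·y = [372/91, -552/91]
P' = (I − K·H)·P̄ = [558/91 -1010/91; -1010/91 1986/91]

x' = [372/91, -552/91]
P' = [558/91 -1010/91; -1010/91 1986/91]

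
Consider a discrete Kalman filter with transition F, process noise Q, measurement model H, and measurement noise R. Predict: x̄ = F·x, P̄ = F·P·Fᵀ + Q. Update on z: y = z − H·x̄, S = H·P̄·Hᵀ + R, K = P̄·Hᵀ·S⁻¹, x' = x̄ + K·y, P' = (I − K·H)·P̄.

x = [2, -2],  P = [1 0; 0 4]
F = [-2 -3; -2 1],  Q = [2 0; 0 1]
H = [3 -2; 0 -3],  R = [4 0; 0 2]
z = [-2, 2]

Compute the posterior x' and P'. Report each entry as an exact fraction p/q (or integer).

x' = [-16386/13393, -10830/13393]
P' = [7076/13393 1852/13393; 1852/13393 2862/13393]

x̄ = F·x = [2, -6]
P̄ = F·P·Fᵀ + Q = [42 -8; -8 9]
y = z − H·x̄ = [-20, -16]
S = H·P̄·Hᵀ + R = [514 126; 126 83]
K = P̄·Hᵀ·S⁻¹ = [4381/13393 -2778/13393; -42/13393 -4293/13393]
x' = x̄ + K·y = [-16386/13393, -10830/13393]
P' = (I − K·H)·P̄ = [7076/13393 1852/13393; 1852/13393 2862/13393]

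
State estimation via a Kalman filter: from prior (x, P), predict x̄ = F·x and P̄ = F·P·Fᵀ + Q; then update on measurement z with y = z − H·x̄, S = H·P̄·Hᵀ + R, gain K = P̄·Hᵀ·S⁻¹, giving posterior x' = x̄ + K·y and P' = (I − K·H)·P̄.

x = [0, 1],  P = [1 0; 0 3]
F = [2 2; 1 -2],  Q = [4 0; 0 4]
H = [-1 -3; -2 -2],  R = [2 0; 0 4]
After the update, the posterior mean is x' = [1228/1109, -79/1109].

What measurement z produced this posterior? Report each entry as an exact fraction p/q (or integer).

z = [-1, -2]

x̄ = F·x = [2, -2]
P̄ = F·P·Fᵀ + Q = [20 -10; -10 17]
S = H·P̄·Hᵀ + R = [115 62; 62 72]
K = P̄·Hᵀ·S⁻¹ = [490/1109 -730/1109; -521/1109 233/1109]
x' − x̄ = [-990/1109, 2139/1109] = K·y
y = (KᵀK)⁻¹·Kᵀ·(x' − x̄) = [-5, -2]
z = y + H·x̄ = [-5, -2] + [4, 0] = [-1, -2]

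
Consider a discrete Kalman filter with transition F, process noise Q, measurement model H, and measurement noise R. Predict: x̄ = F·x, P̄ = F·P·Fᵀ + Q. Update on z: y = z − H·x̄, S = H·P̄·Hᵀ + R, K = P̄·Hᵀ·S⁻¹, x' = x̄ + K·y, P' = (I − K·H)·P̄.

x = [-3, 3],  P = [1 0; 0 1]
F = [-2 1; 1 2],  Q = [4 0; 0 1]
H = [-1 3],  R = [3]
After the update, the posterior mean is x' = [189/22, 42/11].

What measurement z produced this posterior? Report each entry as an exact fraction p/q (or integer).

z = [3]

x̄ = F·x = [9, 3]
P̄ = F·P·Fᵀ + Q = [9 0; 0 6]
S = H·P̄·Hᵀ + R = [66]
K = P̄·Hᵀ·S⁻¹ = [-3/22; 3/11]
x' − x̄ = [-9/22, 9/11] = K·y
y = (KᵀK)⁻¹·Kᵀ·(x' − x̄) = [3]
z = y + H·x̄ = [3] + [0] = [3]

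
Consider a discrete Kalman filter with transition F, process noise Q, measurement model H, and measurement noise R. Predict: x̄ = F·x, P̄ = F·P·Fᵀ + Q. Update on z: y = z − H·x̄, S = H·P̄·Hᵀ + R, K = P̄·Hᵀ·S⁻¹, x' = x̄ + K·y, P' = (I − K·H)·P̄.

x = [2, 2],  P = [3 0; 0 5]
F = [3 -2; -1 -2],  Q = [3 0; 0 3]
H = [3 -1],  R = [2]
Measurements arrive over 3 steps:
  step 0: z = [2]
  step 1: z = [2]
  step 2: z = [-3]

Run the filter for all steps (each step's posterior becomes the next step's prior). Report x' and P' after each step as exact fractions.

step 0: x' = [-283/206, -1271/206], P' = [1279/412 3559/412; 3559/412 10663/412]
step 1: x' = [25252/6743, 60428/6743], P' = [97217/6743 284904/6743; 284904/6743 847545/6743]
step 2: x' = [-2556637/235292, -20954179/705876], P' = [9948387/235292 29418075/235292; 29418075/235292 262303681/705876]

step 0: x̄ = F·x = [2, -6]
step 0: P̄ = F·P·Fᵀ + Q = [50 11; 11 26]
step 0: y = z − H·x̄ = [-10]
step 0: S = H·P̄·Hᵀ + R = [412]
step 0: K = P̄·Hᵀ·S⁻¹ = [139/412; 7/412]
step 0: x' = x̄ + K·y = [-283/206, -1271/206]
step 0: P' = (I − K·H)·P̄ = [1279/412 3559/412; 3559/412 10663/412]
step 1: x̄ = F·x = [1693/206, 2825/206]
step 1: P̄ = F·P·Fᵀ + Q = [12691/412 24579/412; 24579/412 59403/412]
step 1: y = z − H·x̄ = [-921/103]
step 1: S = H·P̄·Hᵀ + R = [6743/103]
step 1: K = P̄·Hᵀ·S⁻¹ = [6747/13486; 7167/13486]
step 1: x' = x̄ + K·y = [25252/6743, 60428/6743]
step 1: P' = (I − K·H)·P̄ = [97217/6743 284904/6743; 284904/6743 847545/6743]
step 2: x̄ = F·x = [-4100/613, -146108/6743]
step 2: P̄ = F·P·Fᵀ + Q = [78774/613 178083/613; 178083/613 4647242/6743]
step 2: y = z − H·x̄ = [-31037/6743]
step 2: S = H·P̄·Hᵀ + R = [705876/6743]
step 2: K = P̄·Hᵀ·S⁻¹ = [213543/235292; 1229497/705876]
step 2: x' = x̄ + K·y = [-2556637/235292, -20954179/705876]
step 2: P' = (I − K·H)·P̄ = [9948387/235292 29418075/235292; 29418075/235292 262303681/705876]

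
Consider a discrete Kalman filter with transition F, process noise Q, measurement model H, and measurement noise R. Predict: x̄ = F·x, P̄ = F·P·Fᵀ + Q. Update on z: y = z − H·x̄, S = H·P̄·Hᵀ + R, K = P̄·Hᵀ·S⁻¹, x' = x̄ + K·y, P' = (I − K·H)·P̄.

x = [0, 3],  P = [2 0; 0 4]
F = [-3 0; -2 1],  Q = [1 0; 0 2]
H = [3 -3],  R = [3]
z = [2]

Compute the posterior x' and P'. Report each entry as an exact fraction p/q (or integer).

x' = [11/4, 31/14]
P' = [55/4 27/2; 27/2 95/7]

x̄ = F·x = [0, 3]
P̄ = F·P·Fᵀ + Q = [19 12; 12 14]
y = z − H·x̄ = [11]
S = H·P̄·Hᵀ + R = [84]
K = P̄·Hᵀ·S⁻¹ = [1/4; -1/14]
x' = x̄ + K·y = [11/4, 31/14]
P' = (I − K·H)·P̄ = [55/4 27/2; 27/2 95/7]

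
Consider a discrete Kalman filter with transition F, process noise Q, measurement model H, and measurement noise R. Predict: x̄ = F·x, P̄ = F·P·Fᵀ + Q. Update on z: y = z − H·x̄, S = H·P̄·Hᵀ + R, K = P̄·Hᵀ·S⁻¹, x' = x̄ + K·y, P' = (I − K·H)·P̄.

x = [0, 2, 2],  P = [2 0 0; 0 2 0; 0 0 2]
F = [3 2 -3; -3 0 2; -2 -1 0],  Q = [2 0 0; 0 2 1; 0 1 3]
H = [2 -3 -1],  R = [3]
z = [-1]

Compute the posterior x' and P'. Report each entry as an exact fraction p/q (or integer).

x̄ = F·x = [-2, 4, -2]
P̄ = F·P·Fᵀ + Q = [46 -30 -16; -30 28 13; -16 13 13]
y = z − H·x̄ = [13]
S = H·P̄·Hᵀ + R = [954]
K = P̄·Hᵀ·S⁻¹ = [11/53; -157/954; -14/159]
x' = x̄ + K·y = [37/53, 1775/954, -500/159]
P' = (I − K·H)·P̄ = [260/53 137/53 76/53; 137/53 2063/954 -131/159; 76/53 -131/159 297/53]

x' = [37/53, 1775/954, -500/159]
P' = [260/53 137/53 76/53; 137/53 2063/954 -131/159; 76/53 -131/159 297/53]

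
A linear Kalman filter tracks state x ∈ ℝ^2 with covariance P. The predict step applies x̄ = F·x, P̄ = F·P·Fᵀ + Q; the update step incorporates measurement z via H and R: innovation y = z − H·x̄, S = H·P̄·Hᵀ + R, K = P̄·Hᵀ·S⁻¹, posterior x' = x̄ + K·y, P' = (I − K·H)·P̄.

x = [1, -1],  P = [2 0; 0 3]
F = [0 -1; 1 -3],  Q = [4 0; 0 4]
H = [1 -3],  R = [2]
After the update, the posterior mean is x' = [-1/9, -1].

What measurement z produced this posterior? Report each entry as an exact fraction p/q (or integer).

x̄ = F·x = [1, 4]
P̄ = F·P·Fᵀ + Q = [7 9; 9 33]
S = H·P̄·Hᵀ + R = [252]
K = P̄·Hᵀ·S⁻¹ = [-5/63; -5/14]
x' − x̄ = [-10/9, -5] = K·y
y = (KᵀK)⁻¹·Kᵀ·(x' − x̄) = [14]
z = y + H·x̄ = [14] + [-11] = [3]

z = [3]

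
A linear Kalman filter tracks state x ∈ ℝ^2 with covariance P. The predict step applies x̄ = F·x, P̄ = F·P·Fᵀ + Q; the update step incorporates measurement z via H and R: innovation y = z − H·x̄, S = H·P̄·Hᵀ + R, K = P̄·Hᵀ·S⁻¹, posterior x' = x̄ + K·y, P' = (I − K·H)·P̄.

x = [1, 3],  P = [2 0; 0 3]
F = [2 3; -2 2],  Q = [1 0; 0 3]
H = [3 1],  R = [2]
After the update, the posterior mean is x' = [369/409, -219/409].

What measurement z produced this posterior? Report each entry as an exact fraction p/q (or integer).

x̄ = F·x = [11, 4]
P̄ = F·P·Fᵀ + Q = [36 10; 10 23]
S = H·P̄·Hᵀ + R = [409]
K = P̄·Hᵀ·S⁻¹ = [118/409; 53/409]
x' − x̄ = [-4130/409, -1855/409] = K·y
y = (KᵀK)⁻¹·Kᵀ·(x' − x̄) = [-35]
z = y + H·x̄ = [-35] + [37] = [2]

z = [2]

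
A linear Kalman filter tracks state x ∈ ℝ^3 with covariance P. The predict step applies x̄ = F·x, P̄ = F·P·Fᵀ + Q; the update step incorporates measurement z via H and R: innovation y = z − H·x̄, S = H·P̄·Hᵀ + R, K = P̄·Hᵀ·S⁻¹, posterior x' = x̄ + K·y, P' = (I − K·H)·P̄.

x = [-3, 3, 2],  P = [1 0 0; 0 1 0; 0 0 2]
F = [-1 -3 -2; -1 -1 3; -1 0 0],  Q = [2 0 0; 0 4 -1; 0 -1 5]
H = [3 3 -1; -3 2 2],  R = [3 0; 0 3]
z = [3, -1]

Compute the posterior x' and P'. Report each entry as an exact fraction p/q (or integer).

x' = [9209/6564, 268/2735, 9259/5470]
P' = [3921/2188 -354/547 3343/1094; -354/547 1272/2735 -3132/2735; 3343/1094 -3132/2735 15762/2735]

x̄ = F·x = [-10, 6, 3]
P̄ = F·P·Fᵀ + Q = [20 -8 1; -8 24 0; 1 0 6]
y = z − H·x̄ = [18, -49]
S = H·P̄·Hᵀ + R = [255 -15; -15 387]
K = P̄·Hᵀ·S⁻¹ = [829/6564 -1223/6564; 546/2735 106/547; -57/5470 25/1094]
x' = x̄ + K·y = [9209/6564, 268/2735, 9259/5470]
P' = (I − K·H)·P̄ = [3921/2188 -354/547 3343/1094; -354/547 1272/2735 -3132/2735; 3343/1094 -3132/2735 15762/2735]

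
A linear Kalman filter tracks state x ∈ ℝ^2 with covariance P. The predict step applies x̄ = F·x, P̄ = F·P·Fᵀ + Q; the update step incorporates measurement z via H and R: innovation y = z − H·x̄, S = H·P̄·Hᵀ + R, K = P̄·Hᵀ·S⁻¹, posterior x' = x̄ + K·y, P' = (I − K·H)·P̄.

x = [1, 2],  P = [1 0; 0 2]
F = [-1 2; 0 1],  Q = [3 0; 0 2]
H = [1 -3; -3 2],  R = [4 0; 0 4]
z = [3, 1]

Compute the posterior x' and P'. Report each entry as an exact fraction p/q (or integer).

x' = [-45/62, -53/62]
P' = [29/31 19/31; 19/31 21/31]

x̄ = F·x = [3, 2]
P̄ = F·P·Fᵀ + Q = [12 4; 4 4]
y = z − H·x̄ = [6, 6]
S = H·P̄·Hᵀ + R = [28 -16; -16 80]
K = P̄·Hᵀ·S⁻¹ = [-7/31 -49/124; -11/31 -15/124]
x' = x̄ + K·y = [-45/62, -53/62]
P' = (I − K·H)·P̄ = [29/31 19/31; 19/31 21/31]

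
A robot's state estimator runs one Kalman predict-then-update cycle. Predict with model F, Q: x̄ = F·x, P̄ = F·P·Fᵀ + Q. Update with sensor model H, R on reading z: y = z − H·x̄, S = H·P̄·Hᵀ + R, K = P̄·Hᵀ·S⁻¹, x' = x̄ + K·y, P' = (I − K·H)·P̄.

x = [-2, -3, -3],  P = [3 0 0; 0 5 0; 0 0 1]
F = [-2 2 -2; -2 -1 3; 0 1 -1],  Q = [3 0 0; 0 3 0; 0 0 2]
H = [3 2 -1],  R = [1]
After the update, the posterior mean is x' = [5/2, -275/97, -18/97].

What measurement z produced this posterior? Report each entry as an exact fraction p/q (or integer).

x̄ = F·x = [4, -2, 0]
P̄ = F·P·Fᵀ + Q = [39 -4 12; -4 29 -8; 12 -8 8]
S = H·P̄·Hᵀ + R = [388]
K = P̄·Hᵀ·S⁻¹ = [1/4; 27/194; 3/97]
x' − x̄ = [-3/2, -81/97, -18/97] = K·y
y = (KᵀK)⁻¹·Kᵀ·(x' − x̄) = [-6]
z = y + H·x̄ = [-6] + [8] = [2]

z = [2]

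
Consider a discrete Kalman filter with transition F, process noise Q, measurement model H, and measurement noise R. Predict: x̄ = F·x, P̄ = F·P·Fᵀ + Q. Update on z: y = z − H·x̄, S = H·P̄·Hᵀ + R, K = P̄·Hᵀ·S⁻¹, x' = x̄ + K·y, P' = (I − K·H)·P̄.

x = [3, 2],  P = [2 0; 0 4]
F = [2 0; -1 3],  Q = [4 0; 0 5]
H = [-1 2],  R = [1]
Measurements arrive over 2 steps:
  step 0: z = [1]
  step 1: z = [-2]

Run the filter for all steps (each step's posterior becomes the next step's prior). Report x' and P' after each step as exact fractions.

step 0: x̄ = F·x = [6, 3]
step 0: P̄ = F·P·Fᵀ + Q = [12 -4; -4 43]
step 0: y = z − H·x̄ = [1]
step 0: S = H·P̄·Hᵀ + R = [201]
step 0: K = P̄·Hᵀ·S⁻¹ = [-20/201; 30/67]
step 0: x' = x̄ + K·y = [1186/201, 231/67]
step 0: P' = (I − K·H)·P̄ = [2012/201 332/67; 332/67 181/67]
step 1: x̄ = F·x = [2372/201, 893/201]
step 1: P̄ = F·P·Fᵀ + Q = [8852/201 1952/201; 1952/201 1928/201]
step 1: y = z − H·x̄ = [184/201]
step 1: S = H·P̄·Hᵀ + R = [8957/201]
step 1: K = P̄·Hᵀ·S⁻¹ = [-4948/8957; 1904/8957]
step 1: x' = x̄ + K·y = [101172/8957, 41537/8957]
step 1: P' = (I − K·H)·P̄ = [272660/8957 133856/8957; 133856/8957 67880/8957]

step 0: x' = [1186/201, 231/67], P' = [2012/201 332/67; 332/67 181/67]
step 1: x' = [101172/8957, 41537/8957], P' = [272660/8957 133856/8957; 133856/8957 67880/8957]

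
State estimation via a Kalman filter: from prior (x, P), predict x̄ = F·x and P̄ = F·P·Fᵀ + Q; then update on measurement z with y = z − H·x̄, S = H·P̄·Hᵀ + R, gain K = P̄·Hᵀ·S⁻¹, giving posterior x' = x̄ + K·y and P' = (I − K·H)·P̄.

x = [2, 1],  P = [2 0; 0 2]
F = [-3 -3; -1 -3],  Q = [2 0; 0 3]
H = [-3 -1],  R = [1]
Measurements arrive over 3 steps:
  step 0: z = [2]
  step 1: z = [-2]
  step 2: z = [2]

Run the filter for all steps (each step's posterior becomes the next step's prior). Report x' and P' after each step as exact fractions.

step 0: x̄ = F·x = [-9, -5]
step 0: P̄ = F·P·Fᵀ + Q = [38 24; 24 23]
step 0: y = z − H·x̄ = [-30]
step 0: S = H·P̄·Hᵀ + R = [510]
step 0: K = P̄·Hᵀ·S⁻¹ = [-23/85; -19/102]
step 0: x' = x̄ + K·y = [-15/17, 10/17]
step 0: P' = (I − K·H)·P̄ = [56/85 -29/17; -29/17 541/102]
step 1: x̄ = F·x = [15/17, -15/17]
step 1: P̄ = F·P·Fᵀ + Q = [4243/170 4971/170; 4971/170 6997/170]
step 1: y = z − H·x̄ = [-4/17]
step 1: S = H·P̄·Hᵀ + R = [7518/17]
step 1: K = P̄·Hᵀ·S⁻¹ = [-295/1253; -313/1074]
step 1: x' = x̄ + K·y = [1175/1253, -437/537]
step 1: P' = (I − K·H)·P̄ = [5587/12530 -1973/1790; -1973/1790 9661/2685]
step 2: x̄ = F·x = [-466/1253, 1884/1253]
step 2: P̄ = F·P·Fᵀ + Q = [232507/12530 256791/12530; 256791/12530 366073/12530]
step 2: y = z − H·x̄ = [2992/1253]
step 2: S = H·P̄·Hᵀ + R = [2005956/6265]
step 2: K = P̄·Hᵀ·S⁻¹ = [-39763/167163; -568223/2005956]
step 2: x' = x̄ + K·y = [-157118/167163, 414824/501489]
step 2: P' = (I − K·H)·P̄ = [48963/111442 -361141/334326; -361141/334326 7068761/2005956]

step 0: x' = [-15/17, 10/17], P' = [56/85 -29/17; -29/17 541/102]
step 1: x' = [1175/1253, -437/537], P' = [5587/12530 -1973/1790; -1973/1790 9661/2685]
step 2: x' = [-157118/167163, 414824/501489], P' = [48963/111442 -361141/334326; -361141/334326 7068761/2005956]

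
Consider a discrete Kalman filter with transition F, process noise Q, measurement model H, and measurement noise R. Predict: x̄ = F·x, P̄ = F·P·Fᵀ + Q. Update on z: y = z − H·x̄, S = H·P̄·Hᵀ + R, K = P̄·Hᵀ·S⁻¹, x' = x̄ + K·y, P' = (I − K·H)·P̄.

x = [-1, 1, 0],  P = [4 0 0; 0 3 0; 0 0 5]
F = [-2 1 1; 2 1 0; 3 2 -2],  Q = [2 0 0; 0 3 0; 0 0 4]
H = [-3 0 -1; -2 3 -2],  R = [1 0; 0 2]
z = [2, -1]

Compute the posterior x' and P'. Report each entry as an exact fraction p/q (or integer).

x' = [-1097/1741, -1323/1741, -45/1741]
P' = [97087/12187 -18028/1741 -286666/12187; -18028/1741 24546/1741 54344/1741; -286666/12187 54344/1741 858236/12187]

x̄ = F·x = [3, -1, -1]
P̄ = F·P·Fᵀ + Q = [26 -13 -28; -13 22 30; -28 30 72]
y = z − H·x̄ = [10, 6]
S = H·P̄·Hᵀ + R = [139 103; 103 164]
K = P̄·Hᵀ·S⁻¹ = [-4595/12187 285/12187; -260/1741 503/1741; 1762/12187 -958/12187]
x' = x̄ + K·y = [-1097/1741, -1323/1741, -45/1741]
P' = (I − K·H)·P̄ = [97087/12187 -18028/1741 -286666/12187; -18028/1741 24546/1741 54344/1741; -286666/12187 54344/1741 858236/12187]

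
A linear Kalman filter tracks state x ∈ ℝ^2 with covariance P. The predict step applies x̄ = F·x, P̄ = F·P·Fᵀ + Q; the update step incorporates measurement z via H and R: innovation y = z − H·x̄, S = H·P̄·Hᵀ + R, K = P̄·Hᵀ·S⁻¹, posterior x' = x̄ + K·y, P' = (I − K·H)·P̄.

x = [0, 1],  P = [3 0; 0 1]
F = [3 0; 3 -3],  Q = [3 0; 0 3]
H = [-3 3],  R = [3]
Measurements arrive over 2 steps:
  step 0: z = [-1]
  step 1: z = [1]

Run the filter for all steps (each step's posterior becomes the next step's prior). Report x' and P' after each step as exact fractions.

step 0: x̄ = F·x = [0, -3]
step 0: P̄ = F·P·Fᵀ + Q = [30 27; 27 39]
step 0: y = z − H·x̄ = [8]
step 0: S = H·P̄·Hᵀ + R = [138]
step 0: K = P̄·Hᵀ·S⁻¹ = [-3/46; 6/23]
step 0: x' = x̄ + K·y = [-12/23, -21/23]
step 0: P' = (I − K·H)·P̄ = [1353/46 675/23; 675/23 681/23]
step 1: x̄ = F·x = [-36/23, 27/23]
step 1: P̄ = F·P·Fᵀ + Q = [12315/46 27/46; 27/46 273/46]
step 1: y = z − H·x̄ = [-166/23]
step 1: S = H·P̄·Hᵀ + R = [56472/23]
step 1: K = P̄·Hᵀ·S⁻¹ = [-768/2353; 123/18824]
step 1: x' = x̄ + K·y = [1860/2353, 10605/9412]
step 1: P' = (I − K·H)·P̄ = [28941/4706 27405/4706; 27405/4706 109743/18824]

step 0: x' = [-12/23, -21/23], P' = [1353/46 675/23; 675/23 681/23]
step 1: x' = [1860/2353, 10605/9412], P' = [28941/4706 27405/4706; 27405/4706 109743/18824]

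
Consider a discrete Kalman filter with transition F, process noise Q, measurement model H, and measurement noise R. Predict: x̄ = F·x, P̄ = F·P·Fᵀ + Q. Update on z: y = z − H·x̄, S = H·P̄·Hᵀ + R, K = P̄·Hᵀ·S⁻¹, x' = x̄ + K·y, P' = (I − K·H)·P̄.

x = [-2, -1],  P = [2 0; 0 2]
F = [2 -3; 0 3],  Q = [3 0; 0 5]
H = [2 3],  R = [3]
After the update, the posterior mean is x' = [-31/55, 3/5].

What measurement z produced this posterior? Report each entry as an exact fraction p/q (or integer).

z = [1]

x̄ = F·x = [-1, -3]
P̄ = F·P·Fᵀ + Q = [29 -18; -18 23]
S = H·P̄·Hᵀ + R = [110]
K = P̄·Hᵀ·S⁻¹ = [2/55; 3/10]
x' − x̄ = [24/55, 18/5] = K·y
y = (KᵀK)⁻¹·Kᵀ·(x' − x̄) = [12]
z = y + H·x̄ = [12] + [-11] = [1]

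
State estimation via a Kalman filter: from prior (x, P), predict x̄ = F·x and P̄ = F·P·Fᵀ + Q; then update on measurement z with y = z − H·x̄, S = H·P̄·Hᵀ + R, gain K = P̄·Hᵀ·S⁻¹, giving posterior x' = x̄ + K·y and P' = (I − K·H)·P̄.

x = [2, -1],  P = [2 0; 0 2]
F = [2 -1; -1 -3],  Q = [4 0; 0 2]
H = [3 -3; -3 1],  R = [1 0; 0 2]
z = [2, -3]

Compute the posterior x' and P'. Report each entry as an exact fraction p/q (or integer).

x̄ = F·x = [5, 1]
P̄ = F·P·Fᵀ + Q = [14 2; 2 22]
y = z − H·x̄ = [-10, 11]
S = H·P̄·Hᵀ + R = [289 -168; -168 138]
K = P̄·Hᵀ·S⁻¹ = [-292/1943 -2756/5829; -932/1943 -2728/5829]
x' = x̄ + K·y = [7589/5829, 3781/5829]
P' = (I − K·H)·P̄ = [2902/5829 3194/5829; 3194/5829 4126/5829]

x' = [7589/5829, 3781/5829]
P' = [2902/5829 3194/5829; 3194/5829 4126/5829]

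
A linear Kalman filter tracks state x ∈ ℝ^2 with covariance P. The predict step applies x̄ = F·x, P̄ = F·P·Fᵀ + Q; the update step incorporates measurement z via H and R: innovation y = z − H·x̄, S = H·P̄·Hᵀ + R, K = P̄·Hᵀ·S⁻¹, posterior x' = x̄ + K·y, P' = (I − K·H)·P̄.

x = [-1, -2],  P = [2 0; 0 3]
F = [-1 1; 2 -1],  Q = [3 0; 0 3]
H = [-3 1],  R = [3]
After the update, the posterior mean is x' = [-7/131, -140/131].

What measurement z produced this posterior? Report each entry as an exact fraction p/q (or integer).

z = [-1]

x̄ = F·x = [-1, 0]
P̄ = F·P·Fᵀ + Q = [8 -7; -7 14]
S = H·P̄·Hᵀ + R = [131]
K = P̄·Hᵀ·S⁻¹ = [-31/131; 35/131]
x' − x̄ = [124/131, -140/131] = K·y
y = (KᵀK)⁻¹·Kᵀ·(x' − x̄) = [-4]
z = y + H·x̄ = [-4] + [3] = [-1]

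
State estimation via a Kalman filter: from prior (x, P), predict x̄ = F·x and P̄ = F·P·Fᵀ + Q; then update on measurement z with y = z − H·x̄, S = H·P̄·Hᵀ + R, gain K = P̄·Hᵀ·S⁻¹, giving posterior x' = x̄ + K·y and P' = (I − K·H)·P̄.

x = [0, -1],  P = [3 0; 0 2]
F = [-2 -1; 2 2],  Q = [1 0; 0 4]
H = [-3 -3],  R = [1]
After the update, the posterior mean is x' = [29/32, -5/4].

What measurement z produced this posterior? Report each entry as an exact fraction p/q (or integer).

z = [1]

x̄ = F·x = [1, -2]
P̄ = F·P·Fᵀ + Q = [15 -16; -16 24]
S = H·P̄·Hᵀ + R = [64]
K = P̄·Hᵀ·S⁻¹ = [3/64; -3/8]
x' − x̄ = [-3/32, 3/4] = K·y
y = (KᵀK)⁻¹·Kᵀ·(x' − x̄) = [-2]
z = y + H·x̄ = [-2] + [3] = [1]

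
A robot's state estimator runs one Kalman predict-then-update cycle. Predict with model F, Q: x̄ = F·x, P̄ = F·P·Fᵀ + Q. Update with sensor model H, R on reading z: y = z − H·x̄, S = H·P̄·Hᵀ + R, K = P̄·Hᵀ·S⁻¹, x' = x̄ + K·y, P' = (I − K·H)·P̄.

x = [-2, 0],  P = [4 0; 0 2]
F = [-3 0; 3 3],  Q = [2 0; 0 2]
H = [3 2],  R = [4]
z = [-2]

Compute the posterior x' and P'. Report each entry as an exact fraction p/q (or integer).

x̄ = F·x = [6, -6]
P̄ = F·P·Fᵀ + Q = [38 -36; -36 56]
y = z − H·x̄ = [-8]
S = H·P̄·Hᵀ + R = [138]
K = P̄·Hᵀ·S⁻¹ = [7/23; 2/69]
x' = x̄ + K·y = [82/23, -430/69]
P' = (I − K·H)·P̄ = [580/23 -856/23; -856/23 3856/69]

x' = [82/23, -430/69]
P' = [580/23 -856/23; -856/23 3856/69]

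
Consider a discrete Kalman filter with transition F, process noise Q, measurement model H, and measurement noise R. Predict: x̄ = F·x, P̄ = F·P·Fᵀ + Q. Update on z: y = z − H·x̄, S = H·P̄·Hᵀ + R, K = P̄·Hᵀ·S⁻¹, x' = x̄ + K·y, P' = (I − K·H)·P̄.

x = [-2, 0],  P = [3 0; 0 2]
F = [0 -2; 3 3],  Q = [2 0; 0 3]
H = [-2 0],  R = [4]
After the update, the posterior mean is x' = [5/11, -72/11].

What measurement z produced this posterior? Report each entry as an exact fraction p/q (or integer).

z = [-1]

x̄ = F·x = [0, -6]
P̄ = F·P·Fᵀ + Q = [10 -12; -12 48]
S = H·P̄·Hᵀ + R = [44]
K = P̄·Hᵀ·S⁻¹ = [-5/11; 6/11]
x' − x̄ = [5/11, -6/11] = K·y
y = (KᵀK)⁻¹·Kᵀ·(x' − x̄) = [-1]
z = y + H·x̄ = [-1] + [0] = [-1]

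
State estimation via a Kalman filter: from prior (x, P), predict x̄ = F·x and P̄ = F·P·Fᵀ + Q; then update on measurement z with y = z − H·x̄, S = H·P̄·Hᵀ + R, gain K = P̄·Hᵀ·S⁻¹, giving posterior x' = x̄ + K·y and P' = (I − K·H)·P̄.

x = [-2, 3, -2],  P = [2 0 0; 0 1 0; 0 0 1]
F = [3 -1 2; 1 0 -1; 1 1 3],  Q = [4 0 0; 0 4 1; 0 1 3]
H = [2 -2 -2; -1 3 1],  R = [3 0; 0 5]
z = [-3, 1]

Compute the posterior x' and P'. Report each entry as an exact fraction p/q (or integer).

x' = [-5512/639, -1243/2556, -1354/213]
P' = [10121/639 803/639 2939/213; 803/639 2957/2556 -37/213; 2939/213 -37/213 1005/71]

x̄ = F·x = [-13, 0, -5]
P̄ = F·P·Fᵀ + Q = [27 4 11; 4 7 0; 11 0 15]
y = z − H·x̄ = [13, -7]
S = H·P̄·Hᵀ + R = [79 -50; -50 64]
K = P̄·Hᵀ·S⁻¹ = [334/639 221/639; 233/1278 1043/2556; -26/213 -7/213]
x' = x̄ + K·y = [-5512/639, -1243/2556, -1354/213]
P' = (I − K·H)·P̄ = [10121/639 803/639 2939/213; 803/639 2957/2556 -37/213; 2939/213 -37/213 1005/71]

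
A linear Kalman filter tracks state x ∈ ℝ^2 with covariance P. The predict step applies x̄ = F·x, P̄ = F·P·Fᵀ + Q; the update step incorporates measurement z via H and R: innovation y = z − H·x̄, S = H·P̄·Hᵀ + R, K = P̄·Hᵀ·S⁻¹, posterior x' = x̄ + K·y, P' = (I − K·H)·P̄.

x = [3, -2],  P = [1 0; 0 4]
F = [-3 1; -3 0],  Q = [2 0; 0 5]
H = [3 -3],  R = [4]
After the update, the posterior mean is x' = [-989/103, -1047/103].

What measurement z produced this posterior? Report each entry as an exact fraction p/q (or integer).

z = [2]

x̄ = F·x = [-11, -9]
P̄ = F·P·Fᵀ + Q = [15 9; 9 14]
S = H·P̄·Hᵀ + R = [103]
K = P̄·Hᵀ·S⁻¹ = [18/103; -15/103]
x' − x̄ = [144/103, -120/103] = K·y
y = (KᵀK)⁻¹·Kᵀ·(x' − x̄) = [8]
z = y + H·x̄ = [8] + [-6] = [2]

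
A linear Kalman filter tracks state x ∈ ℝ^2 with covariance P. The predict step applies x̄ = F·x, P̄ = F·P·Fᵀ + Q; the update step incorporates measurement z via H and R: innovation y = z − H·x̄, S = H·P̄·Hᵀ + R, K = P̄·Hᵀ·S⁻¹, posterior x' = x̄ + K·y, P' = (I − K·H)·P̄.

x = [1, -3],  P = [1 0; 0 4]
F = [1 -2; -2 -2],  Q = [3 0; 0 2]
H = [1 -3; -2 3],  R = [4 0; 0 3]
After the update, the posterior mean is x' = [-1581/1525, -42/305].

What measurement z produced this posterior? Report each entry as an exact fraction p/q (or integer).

x̄ = F·x = [7, 4]
P̄ = F·P·Fᵀ + Q = [20 14; 14 22]
S = H·P̄·Hᵀ + R = [138 -112; -112 113]
K = P̄·Hᵀ·S⁻¹ = [-1131/1525 -1094/1525; -162/305 -58/305]
x' − x̄ = [-12256/1525, -1262/305] = K·y
y = (KᵀK)⁻¹·Kᵀ·(x' − x̄) = [6, 5]
z = y + H·x̄ = [6, 5] + [-5, -2] = [1, 3]

z = [1, 3]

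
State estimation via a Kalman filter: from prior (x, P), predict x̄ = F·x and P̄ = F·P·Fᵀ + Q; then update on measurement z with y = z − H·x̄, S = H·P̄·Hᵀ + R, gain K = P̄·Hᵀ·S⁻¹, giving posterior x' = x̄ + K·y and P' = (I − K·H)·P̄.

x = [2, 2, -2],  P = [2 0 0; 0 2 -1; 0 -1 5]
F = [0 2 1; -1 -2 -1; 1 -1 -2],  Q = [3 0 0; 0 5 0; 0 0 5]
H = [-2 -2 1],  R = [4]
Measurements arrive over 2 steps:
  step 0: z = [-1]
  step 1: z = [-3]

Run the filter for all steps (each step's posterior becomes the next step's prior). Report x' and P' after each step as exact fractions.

step 0: x' = [289/77, -35/11, 47/77], P' = [699/77 -114/11 -258/77; -114/11 169/11 106/11; -258/77 106/11 1084/77]
step 1: x' = [82895/25819, -104487/25819, -115645/25819], P' = [378993/25819 -540210/25819 -379506/25819; -540210/25819 862395/25819 682870/25819; -379506/25819 682870/25819 671628/25819]

step 0: x̄ = F·x = [2, -4, 4]
step 0: P̄ = F·P·Fᵀ + Q = [12 -9 -9; -9 16 7; -9 7 25]
step 0: y = z − H·x̄ = [-9]
step 0: S = H·P̄·Hᵀ + R = [77]
step 0: K = P̄·Hᵀ·S⁻¹ = [-15/77; -1/11; 29/77]
step 0: x' = x̄ + K·y = [289/77, -35/11, 47/77]
step 0: P' = (I − K·H)·P̄ = [699/77 -114/11 -258/77; -114/11 169/11 106/11; -258/77 106/11 1084/77]
step 1: x̄ = F·x = [-443/77, 2, 40/7]
step 1: P̄ = F·P·Fᵀ + Q = [9015/77 -90 -918/7; -90 80 105; -918/7 105 1109/7]
step 1: y = z − H·x̄ = [-1249/77]
step 1: S = H·P̄·Hᵀ + R = [25819/77]
step 1: K = P̄·Hᵀ·S⁻¹ = [-14268/25819; 9625/25819; 16225/25819]
step 1: x' = x̄ + K·y = [82895/25819, -104487/25819, -115645/25819]
step 1: P' = (I − K·H)·P̄ = [378993/25819 -540210/25819 -379506/25819; -540210/25819 862395/25819 682870/25819; -379506/25819 682870/25819 671628/25819]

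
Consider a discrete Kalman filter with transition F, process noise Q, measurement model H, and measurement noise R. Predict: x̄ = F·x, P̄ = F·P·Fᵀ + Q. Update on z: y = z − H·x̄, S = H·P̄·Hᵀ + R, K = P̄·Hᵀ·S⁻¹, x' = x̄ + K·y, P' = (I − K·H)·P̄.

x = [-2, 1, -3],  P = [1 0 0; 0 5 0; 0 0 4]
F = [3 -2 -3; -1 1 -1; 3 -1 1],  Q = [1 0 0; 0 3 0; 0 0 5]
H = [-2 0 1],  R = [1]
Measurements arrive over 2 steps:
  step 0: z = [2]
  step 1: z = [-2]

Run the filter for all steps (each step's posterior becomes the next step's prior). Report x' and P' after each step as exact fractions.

step 0: x̄ = F·x = [1, 6, -10]
step 0: P̄ = F·P·Fᵀ + Q = [66 -1 7; -1 13 -12; 7 -12 23]
step 0: y = z − H·x̄ = [14]
step 0: S = H·P̄·Hᵀ + R = [260]
step 0: K = P̄·Hᵀ·S⁻¹ = [-25/52; -1/26; 9/260]
step 0: x' = x̄ + K·y = [-149/26, 71/13, -1237/130]
step 0: P' = (I − K·H)·P̄ = [307/52 -151/26 589/52; -151/26 164/13 -303/26; 589/52 -303/26 5899/260]
step 1: x̄ = F·x = [28/65, 1346/65, -2091/65]
step 1: P̄ = F·P·Fᵀ + Q = [2259/65 503/65 -1108/65; 503/65 6616/65 -9416/65; -1108/65 -9416/65 14271/65]
step 1: y = z − H·x̄ = [2017/65]
step 1: S = H·P̄·Hᵀ + R = [27804/65]
step 1: K = P̄·Hᵀ·S⁻¹ = [-2813/13902; -1737/4634; 16487/27804]
step 1: x' = x̄ + K·y = [-81301/13902, 42059/4634, -382829/27804]
step 1: P' = (I − K·H)·P̄ = [119836/6951 -57242/2317 476531/13902; -57242/2317 96581/2317 -230705/4634; 476531/13902 -230705/4634 1922611/27804]

step 0: x' = [-149/26, 71/13, -1237/130], P' = [307/52 -151/26 589/52; -151/26 164/13 -303/26; 589/52 -303/26 5899/260]
step 1: x' = [-81301/13902, 42059/4634, -382829/27804], P' = [119836/6951 -57242/2317 476531/13902; -57242/2317 96581/2317 -230705/4634; 476531/13902 -230705/4634 1922611/27804]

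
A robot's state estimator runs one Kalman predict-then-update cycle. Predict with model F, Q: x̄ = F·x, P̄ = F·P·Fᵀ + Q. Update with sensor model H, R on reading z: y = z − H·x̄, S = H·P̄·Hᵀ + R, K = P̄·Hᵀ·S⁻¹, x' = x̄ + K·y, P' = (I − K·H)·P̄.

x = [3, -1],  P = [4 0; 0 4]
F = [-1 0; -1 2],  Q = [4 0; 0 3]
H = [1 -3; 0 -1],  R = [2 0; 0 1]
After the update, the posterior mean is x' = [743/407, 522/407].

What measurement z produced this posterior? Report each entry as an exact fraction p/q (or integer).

x̄ = F·x = [-3, -5]
P̄ = F·P·Fᵀ + Q = [8 4; 4 23]
S = H·P̄·Hᵀ + R = [193 65; 65 24]
K = P̄·Hᵀ·S⁻¹ = [164/407 -512/407; -65/407 -214/407]
x' − x̄ = [1964/407, 2557/407] = K·y
y = (KᵀK)⁻¹·Kᵀ·(x' − x̄) = [-13, -8]
z = y + H·x̄ = [-13, -8] + [12, 5] = [-1, -3]

z = [-1, -3]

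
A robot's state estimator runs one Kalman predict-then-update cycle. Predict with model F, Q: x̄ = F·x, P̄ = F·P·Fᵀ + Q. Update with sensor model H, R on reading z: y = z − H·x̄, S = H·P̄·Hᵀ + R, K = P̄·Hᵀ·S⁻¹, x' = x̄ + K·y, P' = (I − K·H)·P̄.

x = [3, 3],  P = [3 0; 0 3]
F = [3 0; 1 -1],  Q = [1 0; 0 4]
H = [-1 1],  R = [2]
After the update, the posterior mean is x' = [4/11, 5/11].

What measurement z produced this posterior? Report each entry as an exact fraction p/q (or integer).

z = [1]

x̄ = F·x = [9, 0]
P̄ = F·P·Fᵀ + Q = [28 9; 9 10]
S = H·P̄·Hᵀ + R = [22]
K = P̄·Hᵀ·S⁻¹ = [-19/22; 1/22]
x' − x̄ = [-95/11, 5/11] = K·y
y = (KᵀK)⁻¹·Kᵀ·(x' − x̄) = [10]
z = y + H·x̄ = [10] + [-9] = [1]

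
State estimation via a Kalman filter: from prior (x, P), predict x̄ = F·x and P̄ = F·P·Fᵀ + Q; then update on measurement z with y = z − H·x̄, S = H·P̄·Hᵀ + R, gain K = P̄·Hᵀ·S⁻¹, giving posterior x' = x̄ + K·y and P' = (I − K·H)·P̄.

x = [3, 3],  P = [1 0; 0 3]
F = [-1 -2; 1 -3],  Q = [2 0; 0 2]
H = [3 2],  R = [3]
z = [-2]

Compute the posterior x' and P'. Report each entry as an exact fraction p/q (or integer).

x' = [-1235/462, 445/154]
P' = [689/462 -305/154; -305/154 513/154]

x̄ = F·x = [-9, -6]
P̄ = F·P·Fᵀ + Q = [15 17; 17 30]
y = z − H·x̄ = [37]
S = H·P̄·Hᵀ + R = [462]
K = P̄·Hᵀ·S⁻¹ = [79/462; 37/154]
x' = x̄ + K·y = [-1235/462, 445/154]
P' = (I − K·H)·P̄ = [689/462 -305/154; -305/154 513/154]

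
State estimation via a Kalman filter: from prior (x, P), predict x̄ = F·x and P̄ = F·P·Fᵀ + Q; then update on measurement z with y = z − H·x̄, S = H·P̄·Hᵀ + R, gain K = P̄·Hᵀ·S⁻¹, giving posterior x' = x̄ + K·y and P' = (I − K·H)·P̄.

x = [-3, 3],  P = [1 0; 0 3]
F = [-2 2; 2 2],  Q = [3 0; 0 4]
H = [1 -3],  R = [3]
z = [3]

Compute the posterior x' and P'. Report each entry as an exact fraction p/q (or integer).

x' = [1893/154, 234/77]
P' = [2901/154 486/77; 486/77 188/77]

x̄ = F·x = [12, 0]
P̄ = F·P·Fᵀ + Q = [19 8; 8 20]
y = z − H·x̄ = [-9]
S = H·P̄·Hᵀ + R = [154]
K = P̄·Hᵀ·S⁻¹ = [-5/154; -26/77]
x' = x̄ + K·y = [1893/154, 234/77]
P' = (I − K·H)·P̄ = [2901/154 486/77; 486/77 188/77]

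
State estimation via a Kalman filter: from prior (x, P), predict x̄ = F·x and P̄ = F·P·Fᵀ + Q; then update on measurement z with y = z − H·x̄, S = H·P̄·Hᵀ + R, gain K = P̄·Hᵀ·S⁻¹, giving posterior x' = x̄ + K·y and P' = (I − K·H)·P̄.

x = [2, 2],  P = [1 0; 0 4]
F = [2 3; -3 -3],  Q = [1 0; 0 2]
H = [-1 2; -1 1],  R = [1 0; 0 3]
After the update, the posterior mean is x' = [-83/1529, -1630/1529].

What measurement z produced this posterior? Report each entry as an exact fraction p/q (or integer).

z = [-2, -1]

x̄ = F·x = [10, -12]
P̄ = F·P·Fᵀ + Q = [41 -42; -42 47]
S = H·P̄·Hᵀ + R = [398 261; 261 175]
K = P̄·Hᵀ·S⁻¹ = [-212/1529 -409/1529; 571/1529 -74/1529]
x' − x̄ = [-15373/1529, 16718/1529] = K·y
y = (KᵀK)⁻¹·Kᵀ·(x' − x̄) = [32, 21]
z = y + H·x̄ = [32, 21] + [-34, -22] = [-2, -1]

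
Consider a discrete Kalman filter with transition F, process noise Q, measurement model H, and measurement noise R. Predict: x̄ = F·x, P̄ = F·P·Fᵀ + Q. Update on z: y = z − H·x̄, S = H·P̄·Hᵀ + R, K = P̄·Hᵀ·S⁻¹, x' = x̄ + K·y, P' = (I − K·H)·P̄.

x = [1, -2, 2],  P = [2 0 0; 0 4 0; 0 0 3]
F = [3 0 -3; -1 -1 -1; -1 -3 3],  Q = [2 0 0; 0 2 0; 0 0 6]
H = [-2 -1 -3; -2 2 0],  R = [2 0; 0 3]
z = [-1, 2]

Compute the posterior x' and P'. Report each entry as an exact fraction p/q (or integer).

x' = [-173776/48961, -125361/48961, 175671/48961]
P' = [430921/48961 398947/48961 -418409/48961; 398947/48961 403147/48961 -398459/48961; -418409/48961 -398459/48961 420727/48961]

x̄ = F·x = [-3, -1, 11]
P̄ = F·P·Fᵀ + Q = [47 3 -33; 3 11 5; -33 5 71]
y = z − H·x̄ = [25, -2]
S = H·P̄·Hᵀ + R = [486 -68; -68 211]
K = P̄·Hᵀ·S⁻¹ = [-2781/48961 -21316/48961; -2832/48961 2800/48961; -13452/48961 13300/48961]
x' = x̄ + K·y = [-173776/48961, -125361/48961, 175671/48961]
P' = (I − K·H)·P̄ = [430921/48961 398947/48961 -418409/48961; 398947/48961 403147/48961 -398459/48961; -418409/48961 -398459/48961 420727/48961]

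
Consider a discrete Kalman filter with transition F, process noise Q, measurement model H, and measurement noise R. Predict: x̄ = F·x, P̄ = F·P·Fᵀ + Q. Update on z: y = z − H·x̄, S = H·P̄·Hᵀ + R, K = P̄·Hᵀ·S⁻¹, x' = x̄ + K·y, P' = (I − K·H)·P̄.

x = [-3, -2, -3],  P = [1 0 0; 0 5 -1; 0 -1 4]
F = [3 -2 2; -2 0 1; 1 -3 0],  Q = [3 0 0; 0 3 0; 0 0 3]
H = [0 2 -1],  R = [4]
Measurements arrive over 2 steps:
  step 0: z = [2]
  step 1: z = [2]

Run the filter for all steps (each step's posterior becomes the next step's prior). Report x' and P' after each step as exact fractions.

step 0: x̄ = F·x = [-11, 3, 3]
step 0: P̄ = F·P·Fᵀ + Q = [56 4 39; 4 11 1; 39 1 49]
step 0: y = z − H·x̄ = [-1]
step 0: S = H·P̄·Hᵀ + R = [93]
step 0: K = P̄·Hᵀ·S⁻¹ = [-1/3; 7/31; -47/93]
step 0: x' = x̄ + K·y = [-32/3, 86/31, 326/93]
step 0: P' = (I − K·H)·P̄ = [137/3 11 70/3; 11 194/31 360/31; 70/3 360/31 2348/93]
step 1: x̄ = F·x = [-2840/93, 770/31, -1766/93]
step 1: P̄ = F·P·Fᵀ + Q = [55346/93 -7008/31 2840/93; -7008/31 3645/31 -1142/31; 2840/93 -1142/31 3626/93]
step 1: y = z − H·x̄ = [-200/3]
step 1: S = H·P̄·Hᵀ + R = [1982/3]
step 1: K = P̄·Hᵀ·S⁻¹ = [-724/991; 408/991; -169/991]
step 1: x' = x̄ + K·y = [558120/30721, -80130/30721, -234102/30721]
step 1: P' = (I − K·H)·P̄ = [7449658/30721 -840160/30721 -1590544/30721; -840160/30721 171939/30721 293286/30721; -1590544/30721 293286/30721 607528/30721]

step 0: x' = [-32/3, 86/31, 326/93], P' = [137/3 11 70/3; 11 194/31 360/31; 70/3 360/31 2348/93]
step 1: x' = [558120/30721, -80130/30721, -234102/30721], P' = [7449658/30721 -840160/30721 -1590544/30721; -840160/30721 171939/30721 293286/30721; -1590544/30721 293286/30721 607528/30721]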